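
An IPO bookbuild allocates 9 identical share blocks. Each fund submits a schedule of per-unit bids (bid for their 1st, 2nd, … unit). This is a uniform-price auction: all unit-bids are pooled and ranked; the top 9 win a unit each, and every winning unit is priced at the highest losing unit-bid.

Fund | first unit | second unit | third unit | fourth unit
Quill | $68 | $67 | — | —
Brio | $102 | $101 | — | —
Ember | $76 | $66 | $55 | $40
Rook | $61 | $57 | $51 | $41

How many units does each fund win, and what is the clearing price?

Brio 2, Ember 3, Quill 2, Rook 2; clearing price $51

All unit-bids, highest first — top 9: 102 (Brio-1), 101 (Brio-2), 76 (Ember-1), 68 (Quill-1), 67 (Quill-2), 66 (Ember-2), 61 (Rook-1), 57 (Rook-2), 55 (Ember-3)
First bid not allocated: $51.
Allocation: Brio 2, Ember 3, Quill 2, Rook 2.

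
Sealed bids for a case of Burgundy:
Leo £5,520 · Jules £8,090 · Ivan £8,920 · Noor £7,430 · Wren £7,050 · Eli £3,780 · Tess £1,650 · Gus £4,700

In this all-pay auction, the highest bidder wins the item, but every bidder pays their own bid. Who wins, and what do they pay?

Bids ranked: 8,920 (Ivan) > 8,090 (Jules) > 7,430 (Noor) > 7,050 (Wren) > 5,520 (Leo) > 4,700 (Gus) > …
Ivan is highest and takes the item; every bidder forfeits their bid.

Ivan pays £8,920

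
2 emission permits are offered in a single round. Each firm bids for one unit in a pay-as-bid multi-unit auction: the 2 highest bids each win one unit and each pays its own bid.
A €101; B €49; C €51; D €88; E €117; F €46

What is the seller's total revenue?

Total revenue: €218

Ordering the bids: 117 (E), 101 (A), 88 (D), 51 (C), …
Winners (2 units): E, A.
Total revenue = 117 + 101 = €218.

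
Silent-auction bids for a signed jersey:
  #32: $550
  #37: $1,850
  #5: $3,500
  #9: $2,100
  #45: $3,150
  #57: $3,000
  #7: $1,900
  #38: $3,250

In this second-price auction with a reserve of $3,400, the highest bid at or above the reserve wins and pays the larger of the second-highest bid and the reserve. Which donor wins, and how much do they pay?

#5 pays $3,400

Bids in order: 3,500 (#5) > 3,250 (#38) > 3,150 (#45) > 3,000 (#57) > 2,100 (#9) > 1,900 (#7) > …
#5 has the top bid at or above the reserve ($3,500).
Second-highest bid $3,250 is below the reserve $3,400, so the reserve binds → payment $3,400.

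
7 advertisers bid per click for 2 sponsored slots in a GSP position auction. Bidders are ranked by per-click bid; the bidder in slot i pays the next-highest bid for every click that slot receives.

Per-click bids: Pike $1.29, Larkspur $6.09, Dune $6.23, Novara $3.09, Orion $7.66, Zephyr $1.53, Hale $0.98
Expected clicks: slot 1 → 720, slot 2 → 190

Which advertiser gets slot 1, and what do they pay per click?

Ranked by bid: $7.66 (Orion) > $6.23 (Dune) > $6.09 (Larkspur) > …
Slot 1 goes to the first-ranked bidder, Orion, who pays the next bid down: $6.23/click.

Orion; $6.23 per click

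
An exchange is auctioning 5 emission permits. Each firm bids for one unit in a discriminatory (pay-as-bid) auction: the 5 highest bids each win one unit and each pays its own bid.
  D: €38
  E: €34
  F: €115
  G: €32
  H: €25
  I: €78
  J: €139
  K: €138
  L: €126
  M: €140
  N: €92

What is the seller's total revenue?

Ordering the bids: 140 (M), 139 (J), 138 (K), 126 (L), 115 (F), 92 (N), 78 (I), …
The 5 highest are M, J, K, L, F.
Total revenue = 140 + 139 + 138 + 126 + 115 = €658.

Total revenue: €658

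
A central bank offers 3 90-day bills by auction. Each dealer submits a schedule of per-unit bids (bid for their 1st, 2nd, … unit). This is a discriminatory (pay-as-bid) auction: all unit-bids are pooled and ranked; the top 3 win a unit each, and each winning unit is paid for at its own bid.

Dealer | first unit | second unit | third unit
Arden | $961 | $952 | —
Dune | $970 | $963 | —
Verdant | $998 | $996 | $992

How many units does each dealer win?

Verdant 3

Merging the schedules and taking the best 3: 998 (Verdant-1), 996 (Verdant-2), 992 (Verdant-3)
Next rejected bid: $970 (not a price — pay-as-bid).
Allocation: Verdant 3.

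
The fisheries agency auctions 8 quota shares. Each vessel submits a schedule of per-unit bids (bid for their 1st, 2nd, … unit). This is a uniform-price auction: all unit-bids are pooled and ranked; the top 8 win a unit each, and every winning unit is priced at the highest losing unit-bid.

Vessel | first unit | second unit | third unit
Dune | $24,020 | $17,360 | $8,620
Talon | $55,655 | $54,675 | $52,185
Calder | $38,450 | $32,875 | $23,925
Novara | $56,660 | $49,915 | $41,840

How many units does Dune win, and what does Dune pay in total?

Dune: 0 units, pays $0

Merging the schedules and taking the best 8: 56,660 (Novara-1), 55,655 (Talon-1), 54,675 (Talon-2), 52,185 (Talon-3), 49,915 (Novara-2), 41,840 (Novara-3), 38,450 (Calder-1), 32,875 (Calder-2)
The (k+1)-th unit-bid is $24,020.
Dune wins 0 unit(s) at $24,020 each.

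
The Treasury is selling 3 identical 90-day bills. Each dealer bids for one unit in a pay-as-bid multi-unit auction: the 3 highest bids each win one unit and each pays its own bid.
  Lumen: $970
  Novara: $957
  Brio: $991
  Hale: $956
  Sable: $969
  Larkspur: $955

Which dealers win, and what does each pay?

Sorting: 991 (Brio), 970 (Lumen), 969 (Sable), 957 (Novara), 956 (Hale), …
Winners (3 units): Brio, Lumen, Sable.
Each winner pays its own bid: Brio $991, Lumen $970, Sable $969.

Brio $991, Lumen $970, Sable $969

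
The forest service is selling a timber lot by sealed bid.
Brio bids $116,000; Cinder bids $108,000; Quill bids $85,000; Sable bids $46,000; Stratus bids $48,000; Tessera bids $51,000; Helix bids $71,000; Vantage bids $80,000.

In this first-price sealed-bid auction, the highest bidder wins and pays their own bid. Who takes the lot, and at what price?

First-price sealed-bid auction: the highest bidder wins and pays their own bid.
Bids in order: 116,000 (Brio) > 108,000 (Cinder) > 85,000 (Quill) > 80,000 (Vantage) > 71,000 (Helix) > 51,000 (Tessera) > …
Brio is highest → pays own bid, $116,000.

Brio pays $116,000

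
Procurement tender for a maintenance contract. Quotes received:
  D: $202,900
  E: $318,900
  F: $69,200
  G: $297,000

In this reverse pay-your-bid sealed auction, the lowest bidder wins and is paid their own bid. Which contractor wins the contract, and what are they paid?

Bids ranked: 69,200 (F) < 202,900 (D) < 297,000 (G) < 318,900 (E)
F is lowest → is paid own bid, $69,200.

F is paid $69,200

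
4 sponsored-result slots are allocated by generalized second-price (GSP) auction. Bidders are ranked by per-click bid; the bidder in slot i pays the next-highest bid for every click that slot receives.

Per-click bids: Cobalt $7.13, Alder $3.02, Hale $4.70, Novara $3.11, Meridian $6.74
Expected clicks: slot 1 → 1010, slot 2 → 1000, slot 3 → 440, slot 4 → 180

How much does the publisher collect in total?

Total revenue: $13419.40

Ranked by bid: $7.13 (Cobalt) > $6.74 (Meridian) > $4.70 (Hale) > $3.11 (Novara) > $3.02 (Alder)
Slot 1: Cobalt pays $6.74 × 1010 = $6807.40
Slot 2: Meridian pays $4.70 × 1000 = $4700.00
Slot 3: Hale pays $3.11 × 440 = $1368.40
Slot 4: Novara pays $3.02 × 180 = $543.60
Total = $13419.40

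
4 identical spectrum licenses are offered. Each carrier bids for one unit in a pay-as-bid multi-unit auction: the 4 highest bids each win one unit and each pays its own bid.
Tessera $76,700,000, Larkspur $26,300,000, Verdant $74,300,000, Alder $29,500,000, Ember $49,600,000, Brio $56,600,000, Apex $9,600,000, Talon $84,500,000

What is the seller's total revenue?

Total revenue: $292,100,000

Sorting: 84,500,000 (Talon), 76,700,000 (Tessera), 74,300,000 (Verdant), 56,600,000 (Brio), 49,600,000 (Ember), 29,500,000 (Alder), …
Top 4: Talon, Tessera, Verdant, Brio.
Total revenue = 84,500,000 + 76,700,000 + 74,300,000 + 56,600,000 = $292,100,000.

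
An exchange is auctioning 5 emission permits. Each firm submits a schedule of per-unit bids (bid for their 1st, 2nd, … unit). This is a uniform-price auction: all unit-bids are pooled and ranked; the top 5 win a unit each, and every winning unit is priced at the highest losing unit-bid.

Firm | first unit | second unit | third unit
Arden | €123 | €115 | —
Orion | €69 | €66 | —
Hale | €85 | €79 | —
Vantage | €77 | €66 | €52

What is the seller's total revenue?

Pooled unit-bids ranked (top 5): 123 (Arden-1), 115 (Arden-2), 85 (Hale-1), 79 (Hale-2), 77 (Vantage-1)
The (k+1)-th unit-bid is €69.
Allocation: Arden 2, Hale 2, Vantage 1. Every unit priced at €69.
Revenue = 5 × 69 = €345.

Total revenue: €345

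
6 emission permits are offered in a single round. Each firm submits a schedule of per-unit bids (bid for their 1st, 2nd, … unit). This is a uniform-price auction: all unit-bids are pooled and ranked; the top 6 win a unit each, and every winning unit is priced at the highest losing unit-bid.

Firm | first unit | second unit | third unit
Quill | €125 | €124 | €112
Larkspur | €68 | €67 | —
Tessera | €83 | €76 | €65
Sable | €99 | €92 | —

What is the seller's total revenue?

Merging the schedules and taking the best 6: 125 (Quill-1), 124 (Quill-2), 112 (Quill-3), 99 (Sable-1), 92 (Sable-2), 83 (Tessera-1)
The (k+1)-th unit-bid is €76.
Allocation: Quill 3, Sable 2, Tessera 1. Every unit priced at €76.
Revenue = 6 × 76 = €456.

Total revenue: €456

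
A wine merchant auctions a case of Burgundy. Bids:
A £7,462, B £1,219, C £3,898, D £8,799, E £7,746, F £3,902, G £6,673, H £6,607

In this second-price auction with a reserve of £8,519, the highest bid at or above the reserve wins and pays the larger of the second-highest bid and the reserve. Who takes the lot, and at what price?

D pays £8,519

Sorting bids: 8,799 (D) > 7,746 (E) > 7,462 (A) > 6,673 (G) > 6,607 (H) > 3,902 (F) > …
D has the top bid at or above the reserve (£8,799).
max(second-highest £7,746, reserve £8,519) = £8,519.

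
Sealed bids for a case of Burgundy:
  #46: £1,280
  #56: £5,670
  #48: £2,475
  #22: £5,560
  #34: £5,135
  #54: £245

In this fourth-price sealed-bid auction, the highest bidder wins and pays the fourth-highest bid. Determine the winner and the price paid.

#56 pays £2,475

Fourth-price sealed-bid auction: the highest bidder wins and pays the fourth-highest bid.
Sorting bids: 5,670 (#56) > 5,560 (#22) > 5,135 (#34) > 2,475 (#48) > 1,280 (#46) > 245 (#54)
#56 is highest; pays the fourth-highest bid, £2,475.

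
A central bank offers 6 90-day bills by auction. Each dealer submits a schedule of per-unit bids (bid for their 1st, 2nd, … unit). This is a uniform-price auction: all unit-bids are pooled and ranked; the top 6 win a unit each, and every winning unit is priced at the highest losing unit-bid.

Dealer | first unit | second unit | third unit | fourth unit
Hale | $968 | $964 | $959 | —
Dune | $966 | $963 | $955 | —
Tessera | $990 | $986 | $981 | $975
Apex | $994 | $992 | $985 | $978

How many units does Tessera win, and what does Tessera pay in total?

Pooled unit-bids ranked (top 6): 994 (Apex-1), 992 (Apex-2), 990 (Tessera-1), 986 (Tessera-2), 985 (Apex-3), 981 (Tessera-3)
The (k+1)-th unit-bid is $978.
Tessera wins 3 unit(s) at $978 each.

Tessera: 3 units, pays $2,934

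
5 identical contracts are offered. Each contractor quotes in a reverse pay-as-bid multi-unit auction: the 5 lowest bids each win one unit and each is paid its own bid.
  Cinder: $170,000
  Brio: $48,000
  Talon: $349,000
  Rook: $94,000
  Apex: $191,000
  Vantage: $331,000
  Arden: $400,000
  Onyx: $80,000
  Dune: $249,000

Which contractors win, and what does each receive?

Brio $48,000, Onyx $80,000, Rook $94,000, Cinder $170,000, Apex $191,000

Bids ranked low→high: 48,000 (Brio), 80,000 (Onyx), 94,000 (Rook), 170,000 (Cinder), 191,000 (Apex), 249,000 (Dune), 331,000 (Vantage), …
The 5 lowest are Brio, Onyx, Rook, Cinder, Apex.
Each winner is paid its own bid: Brio $48,000, Onyx $80,000, Rook $94,000, Cinder $170,000, Apex $191,000.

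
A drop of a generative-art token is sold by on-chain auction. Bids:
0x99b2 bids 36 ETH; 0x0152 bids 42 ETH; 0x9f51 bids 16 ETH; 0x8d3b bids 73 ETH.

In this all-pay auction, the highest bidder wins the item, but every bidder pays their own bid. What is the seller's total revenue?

Bids in order: 73 (0x8d3b) > 42 (0x0152) > 36 (0x99b2) > 16 (0x9f51)
Every bidder forfeits their bid regardless of winning.
Revenue = 36 + 42 + 16 + 73 = 167 ETH.

Total revenue: 167 ETH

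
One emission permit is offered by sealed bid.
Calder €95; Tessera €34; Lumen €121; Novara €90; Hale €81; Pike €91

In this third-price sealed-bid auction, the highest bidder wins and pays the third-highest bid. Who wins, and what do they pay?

Lumen pays €91

Third-price sealed-bid auction: the highest bidder wins and pays the third-highest bid.
Bids ranked: 121 (Lumen) > 95 (Calder) > 91 (Pike) > 90 (Novara) > 81 (Hale) > 34 (Tessera)
Lumen wins; payment is bid #3 in the ranking = €91.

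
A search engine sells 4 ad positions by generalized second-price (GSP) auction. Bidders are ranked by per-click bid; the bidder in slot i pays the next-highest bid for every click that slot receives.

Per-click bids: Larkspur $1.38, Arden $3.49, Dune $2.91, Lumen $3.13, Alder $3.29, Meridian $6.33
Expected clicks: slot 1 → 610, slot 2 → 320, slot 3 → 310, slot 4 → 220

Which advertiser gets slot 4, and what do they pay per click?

Lumen; $2.91 per click

Per-click bids in order: $6.33 (Meridian) > $3.49 (Arden) > $3.29 (Alder) > $3.13 (Lumen) > $2.91 (Dune) > …
Slot 4 goes to the fourth-ranked bidder, Lumen, who pays the next bid down: $2.91/click.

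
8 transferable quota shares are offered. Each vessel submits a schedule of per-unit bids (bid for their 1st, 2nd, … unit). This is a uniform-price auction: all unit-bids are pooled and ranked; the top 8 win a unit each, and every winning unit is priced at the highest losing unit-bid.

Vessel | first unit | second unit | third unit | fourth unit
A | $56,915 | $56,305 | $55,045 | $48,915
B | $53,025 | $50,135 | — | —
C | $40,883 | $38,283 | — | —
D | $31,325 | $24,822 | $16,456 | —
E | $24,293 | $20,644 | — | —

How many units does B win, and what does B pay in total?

B: 2 units, pays $62,650

Merging the schedules and taking the best 8: 56,915 (A-1), 56,305 (A-2), 55,045 (A-3), 53,025 (B-1), 50,135 (B-2), 48,915 (A-4), 40,883 (C-1), 38,283 (C-2)
First bid not allocated: $31,325.
B wins 2 unit(s) at $31,325 each.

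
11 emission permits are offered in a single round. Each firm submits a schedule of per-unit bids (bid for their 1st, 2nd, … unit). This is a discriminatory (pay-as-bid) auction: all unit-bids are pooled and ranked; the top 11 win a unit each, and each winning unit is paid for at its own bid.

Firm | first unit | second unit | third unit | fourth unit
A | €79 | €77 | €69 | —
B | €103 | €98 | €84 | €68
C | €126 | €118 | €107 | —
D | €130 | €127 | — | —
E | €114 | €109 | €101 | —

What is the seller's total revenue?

Total revenue: €1,217

Pooled unit-bids ranked (top 11): 130 (D-1), 127 (D-2), 126 (C-1), 118 (C-2), 114 (E-1), 109 (E-2), 107 (C-3), 103 (B-1), 101 (E-3), 98 (B-2), 84 (B-3)
Next rejected bid: €79 (not a price — pay-as-bid).
Each winning unit pays its own bid.
Revenue = 130 + 127 + 126 + 118 + 114 + 109 + 107 + 103 + 101 + 98 + 84 = €1,217.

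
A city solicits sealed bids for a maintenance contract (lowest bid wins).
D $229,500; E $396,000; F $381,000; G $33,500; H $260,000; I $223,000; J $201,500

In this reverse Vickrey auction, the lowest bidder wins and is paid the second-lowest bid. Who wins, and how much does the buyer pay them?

Bids ranked: 33,500 (G) < 201,500 (J) < 223,000 (I) < 229,500 (D) < 260,000 (H) < 381,000 (F) < …
G wins with the lowest bid; price is set by the runner-up at $201,500.

G is paid $201,500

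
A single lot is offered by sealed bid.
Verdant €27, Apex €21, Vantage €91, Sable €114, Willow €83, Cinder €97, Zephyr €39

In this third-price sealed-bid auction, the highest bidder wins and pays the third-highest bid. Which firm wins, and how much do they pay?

Rule: the highest bidder wins and pays the third-highest bid.
Bids in order: 114 (Sable) > 97 (Cinder) > 91 (Vantage) > 83 (Willow) > 39 (Zephyr) > 27 (Verdant) > …
Sable wins; payment is bid #3 in the ranking = €91.

Sable pays €91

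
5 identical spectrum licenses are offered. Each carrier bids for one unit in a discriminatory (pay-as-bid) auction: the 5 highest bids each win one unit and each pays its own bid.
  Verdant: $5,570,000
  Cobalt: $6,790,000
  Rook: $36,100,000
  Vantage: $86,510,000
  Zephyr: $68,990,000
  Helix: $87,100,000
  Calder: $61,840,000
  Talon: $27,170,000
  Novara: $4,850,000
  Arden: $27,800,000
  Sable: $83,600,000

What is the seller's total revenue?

Sorting: 87,100,000 (Helix), 86,510,000 (Vantage), 83,600,000 (Sable), 68,990,000 (Zephyr), 61,840,000 (Calder), 36,100,000 (Rook), 27,800,000 (Arden), …
The 5 highest are Helix, Vantage, Sable, Zephyr, Calder.
Total revenue = 87,100,000 + 86,510,000 + 83,600,000 + 68,990,000 + 61,840,000 = $388,040,000.

Total revenue: $388,040,000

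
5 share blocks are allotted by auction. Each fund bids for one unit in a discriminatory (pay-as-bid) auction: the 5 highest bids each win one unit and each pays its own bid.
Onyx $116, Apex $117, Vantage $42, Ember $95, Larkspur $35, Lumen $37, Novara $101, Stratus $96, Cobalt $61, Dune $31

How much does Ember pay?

Ember pays $95

Bids ranked high→low: 117 (Apex), 116 (Onyx), 101 (Novara), 96 (Stratus), 95 (Ember), 61 (Cobalt), 42 (Vantage), …
Winners (5 units): Apex, Onyx, Novara, Stratus, Ember.
Ember wins → own bid $95.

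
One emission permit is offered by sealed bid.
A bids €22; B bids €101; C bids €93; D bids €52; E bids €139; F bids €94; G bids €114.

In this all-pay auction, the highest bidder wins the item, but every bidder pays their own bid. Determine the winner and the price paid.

E pays €139

Rule: the highest bidder wins the item, but every bidder pays their own bid.
Bids in order: 139 (E) > 114 (G) > 101 (B) > 94 (F) > 93 (C) > 52 (D) > …
E is highest and takes the item; every bidder forfeits their bid.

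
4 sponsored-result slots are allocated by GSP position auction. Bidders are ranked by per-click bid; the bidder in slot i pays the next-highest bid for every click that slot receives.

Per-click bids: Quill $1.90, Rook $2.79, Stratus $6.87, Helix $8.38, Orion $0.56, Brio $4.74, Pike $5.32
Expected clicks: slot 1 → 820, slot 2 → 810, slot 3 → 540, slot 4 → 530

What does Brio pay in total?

Ranked by bid: $8.38 (Helix) > $6.87 (Stratus) > $5.32 (Pike) > $4.74 (Brio) > $2.79 (Rook) > …
Brio holds slot 4 → pays next bid $2.79 × 530 clicks = $1478.70.

Brio pays $1478.70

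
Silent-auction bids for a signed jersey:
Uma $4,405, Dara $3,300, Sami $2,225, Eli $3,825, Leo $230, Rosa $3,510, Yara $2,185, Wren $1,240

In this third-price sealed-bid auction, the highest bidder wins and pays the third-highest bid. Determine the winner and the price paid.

Bids ranked: 4,405 (Uma) > 3,825 (Eli) > 3,510 (Rosa) > 3,300 (Dara) > 2,225 (Sami) > 2,185 (Yara) > …
Uma is highest; pays the third-highest bid, $3,510.

Uma pays $3,510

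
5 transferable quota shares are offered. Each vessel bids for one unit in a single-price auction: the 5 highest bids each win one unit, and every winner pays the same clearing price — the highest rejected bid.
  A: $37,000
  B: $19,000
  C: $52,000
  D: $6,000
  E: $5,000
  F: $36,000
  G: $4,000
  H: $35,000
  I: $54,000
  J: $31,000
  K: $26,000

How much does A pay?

Bids ranked high→low: 54,000 (I), 52,000 (C), 37,000 (A), 36,000 (F), 35,000 (H), 31,000 (J), 26,000 (K), …
Winners (5 units): I, C, A, F, H.
First losing bid is J's $31,000, which sets the uniform price.
A wins → pays $31,000.

A pays $31,000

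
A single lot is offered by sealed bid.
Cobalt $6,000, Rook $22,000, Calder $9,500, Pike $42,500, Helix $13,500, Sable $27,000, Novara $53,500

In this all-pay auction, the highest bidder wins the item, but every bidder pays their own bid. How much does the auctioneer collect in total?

Rule: the highest bidder wins the item, but every bidder pays their own bid.
Sorting bids: 53,500 (Novara) > 42,500 (Pike) > 27,000 (Sable) > 22,000 (Rook) > 13,500 (Helix) > 9,500 (Calder) > …
Every bidder forfeits their bid regardless of winning.
Revenue = 6,000 + 22,000 + 9,500 + 42,500 + 13,500 + 27,000 + 53,500 = $174,000.

Total revenue: $174,000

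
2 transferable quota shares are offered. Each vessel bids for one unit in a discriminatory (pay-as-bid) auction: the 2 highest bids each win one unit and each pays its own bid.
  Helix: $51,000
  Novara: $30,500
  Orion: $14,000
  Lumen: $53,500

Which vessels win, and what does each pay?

Ordering the bids: 53,500 (Lumen), 51,000 (Helix), 30,500 (Novara), 14,000 (Orion)
Winners (2 units): Lumen, Helix.
Each winner pays its own bid: Lumen $53,500, Helix $51,000.

Lumen $53,500, Helix $51,000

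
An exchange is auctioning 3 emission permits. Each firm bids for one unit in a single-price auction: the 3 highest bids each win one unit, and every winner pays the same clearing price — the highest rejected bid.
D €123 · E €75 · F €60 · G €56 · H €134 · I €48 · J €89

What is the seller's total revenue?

Ordering the bids: 134 (H), 123 (D), 89 (J), 75 (E), 60 (F), …
The 3 highest are H, D, J.
Highest unsuccessful bid: €75 → clearing price.
Total revenue = 3 × €75 = €225.

Total revenue: €225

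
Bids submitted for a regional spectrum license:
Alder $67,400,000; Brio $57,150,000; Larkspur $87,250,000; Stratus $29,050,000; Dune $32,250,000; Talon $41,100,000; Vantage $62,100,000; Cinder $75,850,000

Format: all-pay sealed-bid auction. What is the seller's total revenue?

Sorting bids: 87,250,000 (Larkspur) > 75,850,000 (Cinder) > 67,400,000 (Alder) > 62,100,000 (Vantage) > 57,150,000 (Brio) > 41,100,000 (Talon) > …
Every bidder forfeits their bid regardless of winning.
Revenue = 67,400,000 + 57,150,000 + 87,250,000 + 29,050,000 + 32,250,000 + 41,100,000 + 62,100,000 + 75,850,000 = $452,150,000.

Total revenue: $452,150,000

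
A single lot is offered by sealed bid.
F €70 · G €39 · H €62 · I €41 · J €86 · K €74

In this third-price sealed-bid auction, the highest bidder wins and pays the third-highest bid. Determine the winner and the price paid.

J pays €70

Rule: the highest bidder wins and pays the third-highest bid.
Sorting bids: 86 (J) > 74 (K) > 70 (F) > 62 (H) > 41 (I) > 39 (G)
J is highest; pays the third-highest bid, €70.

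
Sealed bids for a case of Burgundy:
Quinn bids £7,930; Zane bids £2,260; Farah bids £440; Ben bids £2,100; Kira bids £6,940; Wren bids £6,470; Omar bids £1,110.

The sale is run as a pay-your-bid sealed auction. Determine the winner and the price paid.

Pay-your-bid sealed auction: the highest bidder wins and pays their own bid.
Sorting bids: 7,930 (Quinn) > 6,940 (Kira) > 6,470 (Wren) > 2,260 (Zane) > 2,100 (Ben) > 1,110 (Omar) > …
First-price: Quinn pays what they bid, £7,930.

Quinn pays £7,930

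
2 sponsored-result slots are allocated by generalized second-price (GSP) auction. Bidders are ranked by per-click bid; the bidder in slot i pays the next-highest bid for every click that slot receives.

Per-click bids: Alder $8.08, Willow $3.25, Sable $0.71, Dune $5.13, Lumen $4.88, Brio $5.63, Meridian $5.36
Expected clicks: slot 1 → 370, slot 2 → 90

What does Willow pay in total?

Willow pays $0.00

Per-click bids in order: $8.08 (Alder) > $5.63 (Brio) > $5.36 (Meridian) > …
Willow ranks below slot 2 → no slot, pays nothing.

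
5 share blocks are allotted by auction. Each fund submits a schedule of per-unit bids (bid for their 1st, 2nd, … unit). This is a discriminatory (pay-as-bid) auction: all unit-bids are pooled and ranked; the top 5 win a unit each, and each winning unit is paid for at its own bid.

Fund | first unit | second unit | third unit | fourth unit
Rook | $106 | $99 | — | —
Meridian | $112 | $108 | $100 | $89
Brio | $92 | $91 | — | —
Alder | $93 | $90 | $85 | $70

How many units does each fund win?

Meridian 3, Rook 2

All unit-bids, highest first — top 5: 112 (Meridian-1), 108 (Meridian-2), 106 (Rook-1), 100 (Meridian-3), 99 (Rook-2)
Next rejected bid: $93 (not a price — pay-as-bid).
Allocation: Meridian 3, Rook 2.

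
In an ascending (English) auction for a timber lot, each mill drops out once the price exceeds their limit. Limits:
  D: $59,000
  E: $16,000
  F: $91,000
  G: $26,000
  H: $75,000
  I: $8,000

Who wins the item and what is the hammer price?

Limits ranked: 91,000 (F) > 75,000 (H) > 59,000 (D) > 26,000 (G) > 16,000 (E) > 8,000 (I)
Bidding ends when H exits at $75,000; F takes it.

F wins at $75,000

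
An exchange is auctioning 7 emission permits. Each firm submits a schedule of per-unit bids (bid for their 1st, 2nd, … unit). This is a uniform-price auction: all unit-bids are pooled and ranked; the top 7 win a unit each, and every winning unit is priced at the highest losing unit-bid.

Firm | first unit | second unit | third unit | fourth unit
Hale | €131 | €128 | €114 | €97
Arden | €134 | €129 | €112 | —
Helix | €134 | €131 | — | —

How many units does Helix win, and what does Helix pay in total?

All unit-bids, highest first — top 7: 134 (Arden-1), 134 (Helix-1), 131 (Hale-1), 131 (Helix-2), 129 (Arden-2), 128 (Hale-2), 114 (Hale-3)
Highest rejected unit-bid = €112.
Helix wins 2 unit(s) at €112 each.

Helix: 2 units, pays €224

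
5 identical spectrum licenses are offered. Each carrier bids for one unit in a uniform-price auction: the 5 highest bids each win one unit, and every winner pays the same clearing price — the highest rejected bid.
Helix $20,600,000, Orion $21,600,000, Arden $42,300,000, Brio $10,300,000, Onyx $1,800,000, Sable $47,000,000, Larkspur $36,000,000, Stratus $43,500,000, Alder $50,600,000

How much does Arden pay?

Sorting: 50,600,000 (Alder), 47,000,000 (Sable), 43,500,000 (Stratus), 42,300,000 (Arden), 36,000,000 (Larkspur), 21,600,000 (Orion), 20,600,000 (Helix), …
Winners (5 units): Alder, Sable, Stratus, Arden, Larkspur.
First losing bid is Orion's $21,600,000, which sets the uniform price.
Arden wins → pays $21,600,000.

Arden pays $21,600,000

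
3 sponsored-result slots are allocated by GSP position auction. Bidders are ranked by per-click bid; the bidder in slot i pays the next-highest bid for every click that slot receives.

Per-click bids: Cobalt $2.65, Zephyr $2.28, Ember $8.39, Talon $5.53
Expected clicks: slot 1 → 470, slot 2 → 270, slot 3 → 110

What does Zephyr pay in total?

Zephyr pays $0.00

Sorting advertisers: $8.39 (Ember) > $5.53 (Talon) > $2.65 (Cobalt) > $2.28 (Zephyr)
Zephyr ranks below slot 3 → no slot, pays nothing.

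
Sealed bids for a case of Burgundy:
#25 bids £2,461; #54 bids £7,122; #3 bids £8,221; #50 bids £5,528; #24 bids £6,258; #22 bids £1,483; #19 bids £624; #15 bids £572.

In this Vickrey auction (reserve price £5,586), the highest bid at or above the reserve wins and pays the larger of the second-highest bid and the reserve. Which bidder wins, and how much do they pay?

#3 pays £7,122

Sorting bids: 8,221 (#3) > 7,122 (#54) > 6,258 (#24) > 5,528 (#50) > 2,461 (#25) > 1,483 (#22) > …
#3 has the top bid at or above the reserve (£8,221).
max(second-highest £7,122, reserve £5,586) = £7,122; the reserve does not bind.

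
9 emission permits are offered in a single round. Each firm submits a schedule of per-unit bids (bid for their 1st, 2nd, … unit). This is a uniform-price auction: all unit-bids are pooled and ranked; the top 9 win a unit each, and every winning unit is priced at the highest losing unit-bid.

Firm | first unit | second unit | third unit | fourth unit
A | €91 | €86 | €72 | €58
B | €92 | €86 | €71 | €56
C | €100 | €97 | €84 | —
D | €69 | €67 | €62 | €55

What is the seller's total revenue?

All unit-bids, highest first — top 9: 100 (C-1), 97 (C-2), 92 (B-1), 91 (A-1), 86 (A-2), 86 (B-2), 84 (C-3), 72 (A-3), 71 (B-3)
First bid not allocated: €69.
Allocation: A 3, B 3, C 3. Every unit priced at €69.
Revenue = 9 × 69 = €621.

Total revenue: €621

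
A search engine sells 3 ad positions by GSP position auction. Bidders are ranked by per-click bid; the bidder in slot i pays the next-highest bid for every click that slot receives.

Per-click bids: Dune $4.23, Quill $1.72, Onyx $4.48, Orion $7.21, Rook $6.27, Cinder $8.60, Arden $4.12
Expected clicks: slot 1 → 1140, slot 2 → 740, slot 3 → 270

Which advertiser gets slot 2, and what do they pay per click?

Ranked by bid: $8.60 (Cinder) > $7.21 (Orion) > $6.27 (Rook) > $4.48 (Onyx) > …
Slot 2 goes to the second-ranked bidder, Orion, who pays the next bid down: $6.27/click.

Orion; $6.27 per click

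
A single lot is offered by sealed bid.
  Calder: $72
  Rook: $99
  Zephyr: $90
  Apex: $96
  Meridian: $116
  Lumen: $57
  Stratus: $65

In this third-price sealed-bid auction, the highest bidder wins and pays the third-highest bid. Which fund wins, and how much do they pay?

Meridian pays $96

Bids ranked: 116 (Meridian) > 99 (Rook) > 96 (Apex) > 90 (Zephyr) > 72 (Calder) > 65 (Stratus) > …
Meridian wins; payment is bid #3 in the ranking = $96.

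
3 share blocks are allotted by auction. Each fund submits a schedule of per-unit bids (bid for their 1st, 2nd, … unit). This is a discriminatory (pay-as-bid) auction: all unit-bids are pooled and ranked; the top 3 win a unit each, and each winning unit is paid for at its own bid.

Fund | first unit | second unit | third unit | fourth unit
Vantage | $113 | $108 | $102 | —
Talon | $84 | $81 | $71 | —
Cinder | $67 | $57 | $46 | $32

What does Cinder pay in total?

Pooled unit-bids ranked (top 3): 113 (Vantage-1), 108 (Vantage-2), 102 (Vantage-3)
Next rejected bid: $84 (not a price — pay-as-bid).
Cinder wins no units.

Cinder pays $0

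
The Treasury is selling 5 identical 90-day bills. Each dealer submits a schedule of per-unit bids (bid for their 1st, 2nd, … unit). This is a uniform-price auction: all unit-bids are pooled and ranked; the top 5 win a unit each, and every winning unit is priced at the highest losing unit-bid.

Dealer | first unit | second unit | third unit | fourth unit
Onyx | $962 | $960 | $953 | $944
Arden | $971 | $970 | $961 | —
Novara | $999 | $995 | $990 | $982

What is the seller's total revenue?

Total revenue: $4,850

Pooled unit-bids ranked (top 5): 999 (Novara-1), 995 (Novara-2), 990 (Novara-3), 982 (Novara-4), 971 (Arden-1)
Highest rejected unit-bid = $970.
Allocation: Arden 1, Novara 4. Every unit priced at $970.
Revenue = 5 × 970 = $4,850.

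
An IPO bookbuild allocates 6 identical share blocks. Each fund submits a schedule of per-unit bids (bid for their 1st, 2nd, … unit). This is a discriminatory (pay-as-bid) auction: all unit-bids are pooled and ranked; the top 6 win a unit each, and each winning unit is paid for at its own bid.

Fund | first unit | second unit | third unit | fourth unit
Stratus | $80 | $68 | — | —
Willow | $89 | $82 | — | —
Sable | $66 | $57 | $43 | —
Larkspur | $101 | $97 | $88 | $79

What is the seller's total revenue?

Total revenue: $537

All unit-bids, highest first — top 6: 101 (Larkspur-1), 97 (Larkspur-2), 89 (Willow-1), 88 (Larkspur-3), 82 (Willow-2), 80 (Stratus-1)
Next rejected bid: $79 (not a price — pay-as-bid).
Each winning unit pays its own bid.
Revenue = 101 + 97 + 89 + 88 + 82 + 80 = $537.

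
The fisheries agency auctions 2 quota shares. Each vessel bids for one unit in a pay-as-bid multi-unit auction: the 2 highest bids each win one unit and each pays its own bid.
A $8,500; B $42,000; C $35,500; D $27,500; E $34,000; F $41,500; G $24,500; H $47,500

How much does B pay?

Bids ranked high→low: 47,500 (H), 42,000 (B), 41,500 (F), 35,500 (C), …
The 2 highest are H, B.
B wins → own bid $42,000.

B pays $42,000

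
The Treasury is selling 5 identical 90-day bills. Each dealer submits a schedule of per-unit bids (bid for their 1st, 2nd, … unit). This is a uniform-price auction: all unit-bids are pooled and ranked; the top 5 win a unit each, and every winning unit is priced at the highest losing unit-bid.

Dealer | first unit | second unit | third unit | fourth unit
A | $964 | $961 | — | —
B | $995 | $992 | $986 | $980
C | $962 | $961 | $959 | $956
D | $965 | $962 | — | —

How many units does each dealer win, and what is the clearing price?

Pooled unit-bids ranked (top 5): 995 (B-1), 992 (B-2), 986 (B-3), 980 (B-4), 965 (D-1)
The (k+1)-th unit-bid is $964.
Allocation: B 4, D 1.

B 4, D 1; clearing price $964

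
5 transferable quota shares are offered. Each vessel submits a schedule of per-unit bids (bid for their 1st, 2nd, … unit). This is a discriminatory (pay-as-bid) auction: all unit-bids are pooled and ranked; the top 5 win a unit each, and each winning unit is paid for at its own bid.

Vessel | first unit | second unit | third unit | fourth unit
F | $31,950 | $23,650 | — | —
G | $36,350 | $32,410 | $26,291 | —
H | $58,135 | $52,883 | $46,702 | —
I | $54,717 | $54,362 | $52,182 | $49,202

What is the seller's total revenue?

Total revenue: $272,279

Merging the schedules and taking the best 5: 58,135 (H-1), 54,717 (I-1), 54,362 (I-2), 52,883 (H-2), 52,182 (I-3)
Next rejected bid: $49,202 (not a price — pay-as-bid).
Each winning unit pays its own bid.
Revenue = 58,135 + 54,717 + 54,362 + 52,883 + 52,182 = $272,279.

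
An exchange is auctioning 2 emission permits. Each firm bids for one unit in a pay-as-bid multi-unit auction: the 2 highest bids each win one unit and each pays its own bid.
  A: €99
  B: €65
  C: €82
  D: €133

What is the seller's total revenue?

Total revenue: €232

Sorting: 133 (D), 99 (A), 82 (C), 65 (B)
The 2 highest are D, A.
Total revenue = 133 + 99 = €232.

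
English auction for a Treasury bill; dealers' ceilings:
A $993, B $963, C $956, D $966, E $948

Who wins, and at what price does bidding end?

Limits in order: 993 (A) > 966 (D) > 963 (B) > 956 (C) > 948 (E)
Bidding ends when D exits at $966; A takes it.

A wins at $966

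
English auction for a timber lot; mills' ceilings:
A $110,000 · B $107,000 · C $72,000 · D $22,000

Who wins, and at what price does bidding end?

Open ascending-bid auction: the price rises until one bidder remains; the winner pays the price at which the last rival dropped out.
Sorting limits: 110,000 (A) > 107,000 (B) > 72,000 (C) > 22,000 (D)
Bidding ends when B exits at $107,000; A takes it.

A wins at $107,000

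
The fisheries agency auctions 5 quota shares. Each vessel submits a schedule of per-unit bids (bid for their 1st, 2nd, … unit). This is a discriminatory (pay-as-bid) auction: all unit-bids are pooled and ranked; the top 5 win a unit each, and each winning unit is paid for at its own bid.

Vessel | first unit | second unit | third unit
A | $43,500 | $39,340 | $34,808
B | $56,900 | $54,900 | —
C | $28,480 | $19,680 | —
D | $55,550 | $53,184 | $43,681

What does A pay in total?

A pays $0

Merging the schedules and taking the best 5: 56,900 (B-1), 55,550 (D-1), 54,900 (B-2), 53,184 (D-2), 43,681 (D-3)
Next rejected bid: $43,500 (not a price — pay-as-bid).
A wins no units.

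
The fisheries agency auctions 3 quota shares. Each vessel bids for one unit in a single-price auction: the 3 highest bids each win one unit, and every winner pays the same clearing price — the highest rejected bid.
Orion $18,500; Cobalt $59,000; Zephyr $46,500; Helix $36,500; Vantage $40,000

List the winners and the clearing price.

Cobalt, Zephyr, Vantage; each pays $36,500

Sorting: 59,000 (Cobalt), 46,500 (Zephyr), 40,000 (Vantage), 36,500 (Helix), 18,500 (Orion)
Top 3: Cobalt, Zephyr, Vantage.
Highest unsuccessful bid: $36,500 → clearing price.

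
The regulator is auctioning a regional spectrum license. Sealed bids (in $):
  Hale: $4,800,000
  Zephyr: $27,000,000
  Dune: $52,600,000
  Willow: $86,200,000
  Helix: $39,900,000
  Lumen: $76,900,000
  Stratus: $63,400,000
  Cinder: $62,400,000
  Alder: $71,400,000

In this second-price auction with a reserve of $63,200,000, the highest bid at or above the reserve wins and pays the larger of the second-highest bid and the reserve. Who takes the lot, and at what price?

Willow pays $76,900,000

Second-price auction with a reserve of $63,200,000: the highest bid at or above the reserve wins and pays the larger of the second-highest bid and the reserve.
Sorting bids: 86,200,000 (Willow) > 76,900,000 (Lumen) > 71,400,000 (Alder) > 63,400,000 (Stratus) > 62,400,000 (Cinder) > 52,600,000 (Dune) > …
Willow has the top bid at or above the reserve ($86,200,000).
max(second-highest $76,900,000, reserve $63,200,000) = $76,900,000; the reserve does not bind.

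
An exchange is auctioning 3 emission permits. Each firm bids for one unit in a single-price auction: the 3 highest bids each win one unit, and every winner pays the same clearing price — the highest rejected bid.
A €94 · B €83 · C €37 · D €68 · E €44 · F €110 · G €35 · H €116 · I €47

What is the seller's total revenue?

Total revenue: €249

Sorting: 116 (H), 110 (F), 94 (A), 83 (B), 68 (D), …
Winners (3 units): H, F, A.
Clearing price = highest rejected bid = €83.
Total revenue = 3 × €83 = €249.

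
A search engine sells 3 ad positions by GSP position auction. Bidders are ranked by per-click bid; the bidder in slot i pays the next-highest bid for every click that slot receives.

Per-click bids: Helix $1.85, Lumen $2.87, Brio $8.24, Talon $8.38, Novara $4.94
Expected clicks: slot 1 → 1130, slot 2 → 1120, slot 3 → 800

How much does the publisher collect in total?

Total revenue: $17140.00

Sorting advertisers: $8.38 (Talon) > $8.24 (Brio) > $4.94 (Novara) > $2.87 (Lumen) > …
Slot 1: Talon pays $8.24 × 1130 = $9311.20
Slot 2: Brio pays $4.94 × 1120 = $5532.80
Slot 3: Novara pays $2.87 × 800 = $2296.00
Total = $17140.00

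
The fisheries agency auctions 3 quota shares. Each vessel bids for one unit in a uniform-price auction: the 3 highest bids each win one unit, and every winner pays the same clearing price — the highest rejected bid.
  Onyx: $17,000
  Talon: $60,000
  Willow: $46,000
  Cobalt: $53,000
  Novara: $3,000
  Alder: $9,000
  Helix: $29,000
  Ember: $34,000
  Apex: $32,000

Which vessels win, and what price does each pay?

Sorting: 60,000 (Talon), 53,000 (Cobalt), 46,000 (Willow), 34,000 (Ember), 32,000 (Apex), …
Winners (3 units): Talon, Cobalt, Willow.
First losing bid is Ember's $34,000, which sets the uniform price.

Talon, Cobalt, Willow; each pays $34,000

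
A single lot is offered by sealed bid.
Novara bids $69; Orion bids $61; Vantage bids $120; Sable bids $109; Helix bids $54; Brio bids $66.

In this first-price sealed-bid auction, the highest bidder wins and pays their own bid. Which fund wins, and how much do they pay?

Rule: the highest bidder wins and pays their own bid.
Sorting bids: 120 (Vantage) > 109 (Sable) > 69 (Novara) > 66 (Brio) > 61 (Orion) > 54 (Helix)
Vantage is highest → pays own bid, $120.

Vantage pays $120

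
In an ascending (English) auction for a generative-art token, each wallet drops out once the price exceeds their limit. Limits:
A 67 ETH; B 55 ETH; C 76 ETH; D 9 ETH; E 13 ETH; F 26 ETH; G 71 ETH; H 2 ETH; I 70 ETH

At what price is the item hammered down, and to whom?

C wins at 71 ETH

Rule: the price rises until one bidder remains; the winner pays the price at which the last rival dropped out.
Limits ranked: 76 (C) > 71 (G) > 70 (I) > 67 (A) > 55 (B) > 26 (F) > …
Once the price passes 71 ETH, only C is left; the hammer falls at G's limit of 71 ETH.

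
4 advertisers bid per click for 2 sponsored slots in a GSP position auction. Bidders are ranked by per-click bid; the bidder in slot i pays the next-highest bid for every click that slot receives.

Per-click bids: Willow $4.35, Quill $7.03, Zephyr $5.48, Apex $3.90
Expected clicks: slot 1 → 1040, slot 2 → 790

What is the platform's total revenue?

Per-click bids in order: $7.03 (Quill) > $5.48 (Zephyr) > $4.35 (Willow) > …
Slot 1: Quill pays $5.48 × 1040 = $5699.20
Slot 2: Zephyr pays $4.35 × 790 = $3436.50
Total = $9135.70

Total revenue: $9135.70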